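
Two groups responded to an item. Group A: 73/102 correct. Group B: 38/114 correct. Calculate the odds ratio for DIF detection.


Odds_A = 73/29 = 2.5172
Odds_B = 38/76 = 0.5
OR = Odds_A / Odds_B = 2.5172 / 0.5
Exactly, OR = (73 * 76) / (29 * 38) = 5548 / 1102
OR = 5.0345

5.0345


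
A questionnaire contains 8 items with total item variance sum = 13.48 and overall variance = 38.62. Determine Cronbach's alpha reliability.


alpha = (k/(k-1)) * (1 - sum(si^2)/s_total^2)
= (8/7) * (1 - 13.48/38.62)
alpha = 0.744

0.744


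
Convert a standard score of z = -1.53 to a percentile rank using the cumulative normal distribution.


CDF(z) = 0.5 * (1 + erf(z/sqrt(2)))
erf(-1.0819) = -0.874
CDF = 0.063
Percentile rank = 0.063 * 100 = 6.3

6.3


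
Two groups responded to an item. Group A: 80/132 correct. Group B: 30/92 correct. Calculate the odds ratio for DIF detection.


Odds_A = 80/52 = 1.5385
Odds_B = 30/62 = 0.4839
OR = Odds_A / Odds_B = 1.5385 / 0.4839
Exactly, OR = (80 * 62) / (52 * 30) = 4960 / 1560
OR = 3.1795

3.1795


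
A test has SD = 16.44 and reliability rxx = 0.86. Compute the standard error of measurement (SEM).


SEM = SD * sqrt(1 - rxx)
SEM = 16.44 * sqrt(1 - 0.86)
SEM = 16.44 * sqrt(0.14) = 16.44 * 0.374166
SEM = 6.1513

6.1513


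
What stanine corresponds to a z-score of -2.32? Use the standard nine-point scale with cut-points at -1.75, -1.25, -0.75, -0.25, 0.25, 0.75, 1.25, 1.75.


Stanine boundaries: [-1.75, -1.25, -0.75, -0.25, 0.25, 0.75, 1.25, 1.75]
z = -2.32
Check each boundary:
  z < -1.75
  z < -1.25
  z < -0.75
  z < -0.25
  z < 0.25
  z < 0.75
  z < 1.25
  z < 1.75
Highest qualifying boundary gives stanine = 1

1


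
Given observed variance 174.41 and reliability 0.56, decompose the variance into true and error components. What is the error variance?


var_true = rxx * var_obs = 0.56 * 174.41 = 97.6696
var_error = var_obs - var_true
var_error = 174.41 - 97.6696
var_error = 76.7404

76.7404


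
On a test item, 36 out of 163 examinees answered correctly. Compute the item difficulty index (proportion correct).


Item difficulty p = number correct / total examinees
p = 36 / 163
p = 0.2209

0.2209


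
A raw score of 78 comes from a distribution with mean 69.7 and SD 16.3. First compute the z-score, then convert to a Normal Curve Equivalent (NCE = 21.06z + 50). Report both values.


z = (X - mean) / SD = (78 - 69.7) / 16.3
z = 8.3 / 16.3
z = 0.5092
NCE = NCE = 21.06z + 50
Carry z at full precision (z = 8.3 / 16.3) into the conversion:
NCE = 21.06 * (8.3 / 16.3) + 50 = 174.798 / 16.3 + 50
NCE = 10.7238 + 50
NCE = 60.7238

60.7238


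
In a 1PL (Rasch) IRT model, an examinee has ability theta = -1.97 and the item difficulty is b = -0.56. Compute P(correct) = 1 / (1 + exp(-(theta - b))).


theta - b = -1.97 - -0.56 = -1.41
exp(-(theta - b)) = exp(1.41) = 4.096
P = 1 / (1 + 4.096)
P = 0.1962

0.1962


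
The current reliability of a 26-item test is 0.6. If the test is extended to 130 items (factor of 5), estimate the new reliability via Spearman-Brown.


r_new = (n * rxx) / (1 + (n-1) * rxx)
r_new = (5 * 0.6) / (1 + 4 * 0.6)
r_new = 3.0 / 3.4
r_new = 0.8824

0.8824


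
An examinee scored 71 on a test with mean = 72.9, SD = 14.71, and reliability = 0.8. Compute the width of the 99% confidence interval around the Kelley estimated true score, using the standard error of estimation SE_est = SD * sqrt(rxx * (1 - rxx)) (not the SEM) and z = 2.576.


True score estimate = 0.8*71 + 0.2*72.9 = 71.38
SE_est = SD * sqrt(rxx * (1 - rxx)) = 14.71 * sqrt(0.8 * 0.2) = 14.71 * sqrt(0.16) = 5.884
CI = T_est +/- z * SE_est, so width = 2 * z * SE_est = 2 * 2.576 * 5.884
Width = 30.3144

30.3144


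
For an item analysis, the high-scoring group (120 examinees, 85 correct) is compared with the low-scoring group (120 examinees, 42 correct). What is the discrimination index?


p_upper = 85/120 = 0.7083
p_lower = 42/120 = 0.35
D = 0.7083 - 0.35 = 0.3583

0.3583


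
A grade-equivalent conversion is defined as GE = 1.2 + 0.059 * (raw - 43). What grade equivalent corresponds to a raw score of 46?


raw - median = 46 - 43 = 3
slope * diff = 0.059 * 3 = 0.177
GE = 1.2 + 0.177
GE = 1.377

1.377


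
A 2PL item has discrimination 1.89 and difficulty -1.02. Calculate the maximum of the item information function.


For 2PL, max info at theta = b = -1.02
I_max = a^2 / 4 = 1.89^2 / 4
= 3.5721 / 4
I_max = 0.893

0.893


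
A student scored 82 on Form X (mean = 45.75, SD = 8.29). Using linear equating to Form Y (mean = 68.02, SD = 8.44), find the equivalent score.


slope = SD_Y / SD_X = 8.44 / 8.29 ~ 1.0181
intercept = mean_Y - slope * mean_X = 68.02 - (8.44 / 8.29) * 45.75 ~ 21.4422
Y = slope * X + intercept. To avoid rounding drift from the rounded slope/intercept, evaluate the equivalent form Y = mean_Y + SD_Y * (X - mean_X) / SD_X at full precision:
Y = 68.02 + 8.44 * (82 - 45.75) / 8.29
Y = 68.02 + 8.44 * 36.25 / 8.29
Y = 68.02 + 305.95 / 8.29
Y = 68.02 + 36.9059
Y = 104.9259

104.9259


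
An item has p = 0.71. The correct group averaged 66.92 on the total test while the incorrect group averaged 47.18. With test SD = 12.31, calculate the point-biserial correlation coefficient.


q = 1 - p = 0.29
rpb = ((M1 - M0) / SD) * sqrt(p * q)
rpb = ((66.92 - 47.18) / 12.31) * sqrt(0.71 * 0.29)
rpb = 0.7276

0.7276


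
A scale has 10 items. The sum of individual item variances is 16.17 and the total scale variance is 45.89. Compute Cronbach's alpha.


alpha = (k/(k-1)) * (1 - sum(si^2)/s_total^2)
= (10/9) * (1 - 16.17/45.89)
alpha = 0.7196

0.7196


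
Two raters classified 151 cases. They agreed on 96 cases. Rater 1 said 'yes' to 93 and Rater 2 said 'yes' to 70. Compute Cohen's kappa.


P_o = 96/151 = 0.635762
P_e = (93*70 + 58*81) / 22801 = 0.491557
kappa = (P_o - P_e) / (1 - P_e)
kappa = (0.635762 - 0.491557) / (1 - 0.491557)
kappa = 0.2836

0.2836


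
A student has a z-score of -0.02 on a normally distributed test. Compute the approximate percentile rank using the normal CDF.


CDF(z) = 0.5 * (1 + erf(z/sqrt(2)))
erf(-0.0141) = -0.016
CDF = 0.492
Percentile rank = 0.492 * 100 = 49.2

49.2


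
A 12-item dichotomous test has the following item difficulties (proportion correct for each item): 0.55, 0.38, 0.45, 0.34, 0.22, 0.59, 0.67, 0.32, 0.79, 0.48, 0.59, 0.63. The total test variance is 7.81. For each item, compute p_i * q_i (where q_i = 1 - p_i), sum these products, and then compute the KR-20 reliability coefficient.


For each item, compute p_i * q_i:
  Item 1: 0.55 * 0.45 = 0.2475
  Item 2: 0.38 * 0.62 = 0.2356
  Item 3: 0.45 * 0.55 = 0.2475
  Item 4: 0.34 * 0.66 = 0.2244
  Item 5: 0.22 * 0.78 = 0.1716
  Item 6: 0.59 * 0.41 = 0.2419
  Item 7: 0.67 * 0.33 = 0.2211
  Item 8: 0.32 * 0.68 = 0.2176
  Item 9: 0.79 * 0.21 = 0.1659
  Item 10: 0.48 * 0.52 = 0.2496
  Item 11: 0.59 * 0.41 = 0.2419
  Item 12: 0.63 * 0.37 = 0.2331
Sum(p_i * q_i) = 0.2475 + 0.2356 + 0.2475 + 0.2244 + 0.1716 + 0.2419 + 0.2211 + 0.2176 + 0.1659 + 0.2496 + 0.2419 + 0.2331 = 2.6977
KR-20 = (k/(k-1)) * (1 - Sum(p_i*q_i) / Var_total)
= (12/11) * (1 - 2.6977/7.81)
= 1.0909 * 0.6546
KR-20 = 0.7141

0.7141


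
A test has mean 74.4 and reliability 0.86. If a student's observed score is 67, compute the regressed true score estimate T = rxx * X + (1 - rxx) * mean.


T_est = rxx * X + (1 - rxx) * mean
T_est = 0.86 * 67 + 0.14 * 74.4
T_est = 57.62 + 10.416
T_est = 68.036

68.036


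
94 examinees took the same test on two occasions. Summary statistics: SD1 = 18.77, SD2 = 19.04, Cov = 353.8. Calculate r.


r = cov(X,Y) / (SD_X * SD_Y)
r = 353.8 / (18.77 * 19.04)
r = 353.8 / 357.3808
r = 0.99

0.99


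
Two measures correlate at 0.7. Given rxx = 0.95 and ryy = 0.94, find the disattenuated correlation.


r_corrected = rxy / sqrt(rxx * ryy)
= 0.7 / sqrt(0.95 * 0.94)
= 0.7 / sqrt(0.893)
= 0.7 / 0.944987
r_corrected = 0.7408

0.7408


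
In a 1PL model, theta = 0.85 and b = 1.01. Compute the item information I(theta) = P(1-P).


P = 1/(1+exp(-(0.85-1.01))) = 0.4601
I = P*(1-P) = 0.4601 * 0.5399
I = 0.2484

0.2484


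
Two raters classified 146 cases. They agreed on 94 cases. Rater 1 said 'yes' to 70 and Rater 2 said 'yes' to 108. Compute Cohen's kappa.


P_o = 94/146 = 0.643836
P_e = (70*108 + 76*38) / 21316 = 0.490148
kappa = (P_o - P_e) / (1 - P_e)
kappa = (0.643836 - 0.490148) / (1 - 0.490148)
kappa = 0.3014

0.3014


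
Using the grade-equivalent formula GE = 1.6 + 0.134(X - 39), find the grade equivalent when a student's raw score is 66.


raw - median = 66 - 39 = 27
slope * diff = 0.134 * 27 = 3.618
GE = 1.6 + 3.618
GE = 5.218

5.218


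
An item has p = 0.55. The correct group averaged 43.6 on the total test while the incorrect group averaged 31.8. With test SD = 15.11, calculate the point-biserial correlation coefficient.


q = 1 - p = 0.45
rpb = ((M1 - M0) / SD) * sqrt(p * q)
rpb = ((43.6 - 31.8) / 15.11) * sqrt(0.55 * 0.45)
rpb = 0.3885

0.3885


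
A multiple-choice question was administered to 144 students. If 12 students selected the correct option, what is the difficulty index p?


Item difficulty p = number correct / total examinees
p = 12 / 144
p = 0.0833

0.0833


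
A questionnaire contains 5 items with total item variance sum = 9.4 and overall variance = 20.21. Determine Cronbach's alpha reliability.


alpha = (k/(k-1)) * (1 - sum(si^2)/s_total^2)
= (5/4) * (1 - 9.4/20.21)
alpha = 0.6686

0.6686


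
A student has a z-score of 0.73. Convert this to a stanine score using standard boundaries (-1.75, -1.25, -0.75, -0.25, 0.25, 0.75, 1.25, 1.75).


Stanine boundaries: [-1.75, -1.25, -0.75, -0.25, 0.25, 0.75, 1.25, 1.75]
z = 0.73
Check each boundary:
  z >= -1.75 -> could be stanine 2
  z >= -1.25 -> could be stanine 3
  z >= -0.75 -> could be stanine 4
  z >= -0.25 -> could be stanine 5
  z >= 0.25 -> could be stanine 6
  z < 0.75
  z < 1.25
  z < 1.75
Highest qualifying boundary gives stanine = 6

6


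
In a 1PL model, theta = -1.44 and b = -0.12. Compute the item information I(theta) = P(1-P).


P = 1/(1+exp(-(-1.44--0.12))) = 0.2108
I = P*(1-P) = 0.2108 * 0.7892
I = 0.1664

0.1664


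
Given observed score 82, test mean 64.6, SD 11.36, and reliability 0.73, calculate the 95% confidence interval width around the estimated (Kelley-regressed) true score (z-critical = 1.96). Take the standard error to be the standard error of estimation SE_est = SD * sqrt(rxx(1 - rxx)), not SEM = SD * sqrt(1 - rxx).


True score estimate = 0.73*82 + 0.27*64.6 = 77.302
SE_est = SD * sqrt(rxx * (1 - rxx)) = 11.36 * sqrt(0.73 * 0.27) = 11.36 * sqrt(0.1971) = 5.043379
CI = T_est +/- z * SE_est, so width = 2 * z * SE_est = 2 * 1.96 * 5.043379
Width = 19.77

19.77


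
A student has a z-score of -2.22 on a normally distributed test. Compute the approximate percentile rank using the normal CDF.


CDF(z) = 0.5 * (1 + erf(z/sqrt(2)))
erf(-1.5698) = -0.9736
CDF = 0.0132
Percentile rank = 0.0132 * 100 = 1.32

1.32


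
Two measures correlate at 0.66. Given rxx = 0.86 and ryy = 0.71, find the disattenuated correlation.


r_corrected = rxy / sqrt(rxx * ryy)
= 0.66 / sqrt(0.86 * 0.71)
= 0.66 / sqrt(0.6106)
= 0.66 / 0.781409
r_corrected = 0.8446

0.8446


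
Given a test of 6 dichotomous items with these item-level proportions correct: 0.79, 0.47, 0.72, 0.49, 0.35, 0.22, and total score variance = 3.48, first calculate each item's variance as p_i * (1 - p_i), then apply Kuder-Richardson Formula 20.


For each item, compute p_i * q_i:
  Item 1: 0.79 * 0.21 = 0.1659
  Item 2: 0.47 * 0.53 = 0.2491
  Item 3: 0.72 * 0.28 = 0.2016
  Item 4: 0.49 * 0.51 = 0.2499
  Item 5: 0.35 * 0.65 = 0.2275
  Item 6: 0.22 * 0.78 = 0.1716
Sum(p_i * q_i) = 0.1659 + 0.2491 + 0.2016 + 0.2499 + 0.2275 + 0.1716 = 1.2656
KR-20 = (k/(k-1)) * (1 - Sum(p_i*q_i) / Var_total)
= (6/5) * (1 - 1.2656/3.48)
= 1.2 * 0.6363
KR-20 = 0.7636

0.7636


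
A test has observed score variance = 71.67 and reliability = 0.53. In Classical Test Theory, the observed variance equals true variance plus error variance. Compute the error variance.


var_true = rxx * var_obs = 0.53 * 71.67 = 37.9851
var_error = var_obs - var_true
var_error = 71.67 - 37.9851
var_error = 33.6849

33.6849


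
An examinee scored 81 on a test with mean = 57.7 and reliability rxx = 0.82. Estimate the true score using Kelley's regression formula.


T_est = rxx * X + (1 - rxx) * mean
T_est = 0.82 * 81 + 0.18 * 57.7
T_est = 66.42 + 10.386
T_est = 76.806

76.806


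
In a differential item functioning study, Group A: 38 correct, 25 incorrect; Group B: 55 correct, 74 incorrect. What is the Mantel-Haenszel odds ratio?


Odds_A = 38/25 = 1.52
Odds_B = 55/74 = 0.7432
OR = Odds_A / Odds_B = 1.52 / 0.7432
Exactly, OR = (38 * 74) / (25 * 55) = 2812 / 1375
OR = 2.0451

2.0451


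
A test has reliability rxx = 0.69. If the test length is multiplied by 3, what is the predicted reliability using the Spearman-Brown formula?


r_new = (n * rxx) / (1 + (n-1) * rxx)
r_new = (3 * 0.69) / (1 + 2 * 0.69)
r_new = 2.07 / 2.38
r_new = 0.8697

0.8697


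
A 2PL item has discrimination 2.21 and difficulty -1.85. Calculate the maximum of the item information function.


For 2PL, max info at theta = b = -1.85
I_max = a^2 / 4 = 2.21^2 / 4
= 4.8841 / 4
I_max = 1.221

1.221


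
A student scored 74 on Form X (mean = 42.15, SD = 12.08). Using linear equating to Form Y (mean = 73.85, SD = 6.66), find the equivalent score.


slope = SD_Y / SD_X = 6.66 / 12.08 ~ 0.5513
intercept = mean_Y - slope * mean_X = 73.85 - (6.66 / 12.08) * 42.15 ~ 50.6117
Y = slope * X + intercept. To avoid rounding drift from the rounded slope/intercept, evaluate the equivalent form Y = mean_Y + SD_Y * (X - mean_X) / SD_X at full precision:
Y = 73.85 + 6.66 * (74 - 42.15) / 12.08
Y = 73.85 + 6.66 * 31.85 / 12.08
Y = 73.85 + 212.121 / 12.08
Y = 73.85 + 17.5597
Y = 91.4097

91.4097


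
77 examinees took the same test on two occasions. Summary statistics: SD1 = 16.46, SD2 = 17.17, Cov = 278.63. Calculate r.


r = cov(X,Y) / (SD_X * SD_Y)
r = 278.63 / (16.46 * 17.17)
r = 278.63 / 282.6182
r = 0.9859

0.9859


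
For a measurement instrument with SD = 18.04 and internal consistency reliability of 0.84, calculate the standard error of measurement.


SEM = SD * sqrt(1 - rxx)
SEM = 18.04 * sqrt(1 - 0.84)
SEM = 18.04 * sqrt(0.16) = 18.04 * 0.4
SEM = 7.216

7.216


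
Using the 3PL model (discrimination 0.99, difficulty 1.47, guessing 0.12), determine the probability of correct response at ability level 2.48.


logit = 0.99*(2.48 - 1.47) = 0.9999
P* = 1/(1 + exp(-0.9999)) = 0.731
P = 0.12 + (1 - 0.12) * 0.731
P = 0.7633

0.7633


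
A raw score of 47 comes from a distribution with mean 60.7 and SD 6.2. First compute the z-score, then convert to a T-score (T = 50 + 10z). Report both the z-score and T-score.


z = (X - mean) / SD = (47 - 60.7) / 6.2
z = -13.7 / 6.2
z = -2.2097
T-score = T = 50 + 10z
Carry z at full precision (z = -13.7 / 6.2) into the conversion:
T-score = 50 + 10 * (-13.7 / 6.2) = 50 + -137 / 6.2
T-score = 50 + -22.0968
T-score = 27.9032

27.9032


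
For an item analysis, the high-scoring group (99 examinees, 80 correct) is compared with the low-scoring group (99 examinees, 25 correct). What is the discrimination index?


p_upper = 80/99 = 0.8081
p_lower = 25/99 = 0.2525
D = 0.8081 - 0.2525 = 0.5556

0.5556


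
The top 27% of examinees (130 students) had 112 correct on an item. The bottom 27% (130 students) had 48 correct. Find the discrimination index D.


p_upper = 112/130 = 0.8615
p_lower = 48/130 = 0.3692
D = 0.8615 - 0.3692 = 0.4923

0.4923


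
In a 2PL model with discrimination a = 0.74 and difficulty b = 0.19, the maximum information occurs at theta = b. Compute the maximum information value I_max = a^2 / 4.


For 2PL, max info at theta = b = 0.19
I_max = a^2 / 4 = 0.74^2 / 4
= 0.5476 / 4
I_max = 0.1369

0.1369


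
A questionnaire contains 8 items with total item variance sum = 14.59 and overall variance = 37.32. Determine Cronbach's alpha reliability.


alpha = (k/(k-1)) * (1 - sum(si^2)/s_total^2)
= (8/7) * (1 - 14.59/37.32)
alpha = 0.6961

0.6961


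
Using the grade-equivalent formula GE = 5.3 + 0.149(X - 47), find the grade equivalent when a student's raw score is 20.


raw - median = 20 - 47 = -27
slope * diff = 0.149 * -27 = -4.023
GE = 5.3 + -4.023
GE = 1.277

1.277


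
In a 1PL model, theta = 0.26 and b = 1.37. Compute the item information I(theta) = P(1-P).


P = 1/(1+exp(-(0.26-1.37))) = 0.2479
I = P*(1-P) = 0.2479 * 0.7521
I = 0.1864

0.1864


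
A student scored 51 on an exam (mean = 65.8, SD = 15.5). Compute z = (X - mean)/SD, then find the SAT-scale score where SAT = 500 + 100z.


z = (X - mean) / SD = (51 - 65.8) / 15.5
z = -14.8 / 15.5
z = -0.9548
SAT-scale = SAT = 500 + 100z
Carry z at full precision (z = -14.8 / 15.5) into the conversion:
SAT-scale = 500 + 100 * (-14.8 / 15.5) = 500 + -1480 / 15.5
SAT-scale = 500 + -95.4839
SAT-scale = 404.5161

404.5161


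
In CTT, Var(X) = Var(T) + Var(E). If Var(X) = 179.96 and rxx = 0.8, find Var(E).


var_true = rxx * var_obs = 0.8 * 179.96 = 143.968
var_error = var_obs - var_true
var_error = 179.96 - 143.968
var_error = 35.992

35.992


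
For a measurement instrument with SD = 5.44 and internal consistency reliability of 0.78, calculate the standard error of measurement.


SEM = SD * sqrt(1 - rxx)
SEM = 5.44 * sqrt(1 - 0.78)
SEM = 5.44 * sqrt(0.22) = 5.44 * 0.469042
SEM = 2.5516

2.5516


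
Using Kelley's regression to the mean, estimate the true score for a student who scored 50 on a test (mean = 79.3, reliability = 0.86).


T_est = rxx * X + (1 - rxx) * mean
T_est = 0.86 * 50 + 0.14 * 79.3
T_est = 43.0 + 11.102
T_est = 54.102

54.102


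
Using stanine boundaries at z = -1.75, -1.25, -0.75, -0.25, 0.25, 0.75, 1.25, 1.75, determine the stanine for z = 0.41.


Stanine boundaries: [-1.75, -1.25, -0.75, -0.25, 0.25, 0.75, 1.25, 1.75]
z = 0.41
Check each boundary:
  z >= -1.75 -> could be stanine 2
  z >= -1.25 -> could be stanine 3
  z >= -0.75 -> could be stanine 4
  z >= -0.25 -> could be stanine 5
  z >= 0.25 -> could be stanine 6
  z < 0.75
  z < 1.25
  z < 1.75
Highest qualifying boundary gives stanine = 6

6


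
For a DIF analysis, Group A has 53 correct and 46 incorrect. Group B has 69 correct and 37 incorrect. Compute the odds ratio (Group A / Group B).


Odds_A = 53/46 = 1.1522
Odds_B = 69/37 = 1.8649
OR = Odds_A / Odds_B = 1.1522 / 1.8649
Exactly, OR = (53 * 37) / (46 * 69) = 1961 / 3174
OR = 0.6178

0.6178


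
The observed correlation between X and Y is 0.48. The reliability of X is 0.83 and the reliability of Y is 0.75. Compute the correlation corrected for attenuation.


r_corrected = rxy / sqrt(rxx * ryy)
= 0.48 / sqrt(0.83 * 0.75)
= 0.48 / sqrt(0.6225)
= 0.48 / 0.788987
r_corrected = 0.6084

0.6084


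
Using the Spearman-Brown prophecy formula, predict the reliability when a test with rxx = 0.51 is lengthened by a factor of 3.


r_new = (n * rxx) / (1 + (n-1) * rxx)
r_new = (3 * 0.51) / (1 + 2 * 0.51)
r_new = 1.53 / 2.02
r_new = 0.7574

0.7574


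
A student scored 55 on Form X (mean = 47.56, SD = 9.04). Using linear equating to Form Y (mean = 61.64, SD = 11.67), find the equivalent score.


slope = SD_Y / SD_X = 11.67 / 9.04 ~ 1.2909
intercept = mean_Y - slope * mean_X = 61.64 - (11.67 / 9.04) * 47.56 ~ 0.2434
Y = slope * X + intercept. To avoid rounding drift from the rounded slope/intercept, evaluate the equivalent form Y = mean_Y + SD_Y * (X - mean_X) / SD_X at full precision:
Y = 61.64 + 11.67 * (55 - 47.56) / 9.04
Y = 61.64 + 11.67 * 7.44 / 9.04
Y = 61.64 + 86.8248 / 9.04
Y = 61.64 + 9.6045
Y = 71.2445

71.2445


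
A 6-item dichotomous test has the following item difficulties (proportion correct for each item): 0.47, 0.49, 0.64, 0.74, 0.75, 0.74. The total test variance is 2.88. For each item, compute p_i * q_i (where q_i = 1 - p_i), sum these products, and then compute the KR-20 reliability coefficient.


For each item, compute p_i * q_i:
  Item 1: 0.47 * 0.53 = 0.2491
  Item 2: 0.49 * 0.51 = 0.2499
  Item 3: 0.64 * 0.36 = 0.2304
  Item 4: 0.74 * 0.26 = 0.1924
  Item 5: 0.75 * 0.25 = 0.1875
  Item 6: 0.74 * 0.26 = 0.1924
Sum(p_i * q_i) = 0.2491 + 0.2499 + 0.2304 + 0.1924 + 0.1875 + 0.1924 = 1.3017
KR-20 = (k/(k-1)) * (1 - Sum(p_i*q_i) / Var_total)
= (6/5) * (1 - 1.3017/2.88)
= 1.2 * 0.548
KR-20 = 0.6576

0.6576


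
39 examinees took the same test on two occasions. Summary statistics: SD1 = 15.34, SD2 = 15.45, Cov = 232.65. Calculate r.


r = cov(X,Y) / (SD_X * SD_Y)
r = 232.65 / (15.34 * 15.45)
r = 232.65 / 237.003
r = 0.9816

0.9816


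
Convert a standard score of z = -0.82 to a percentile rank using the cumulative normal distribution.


CDF(z) = 0.5 * (1 + erf(z/sqrt(2)))
erf(-0.5798) = -0.5878
CDF = 0.2061
Percentile rank = 0.2061 * 100 = 20.61

20.61


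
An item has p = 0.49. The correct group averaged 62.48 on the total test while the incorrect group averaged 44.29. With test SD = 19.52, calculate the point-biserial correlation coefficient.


q = 1 - p = 0.51
rpb = ((M1 - M0) / SD) * sqrt(p * q)
rpb = ((62.48 - 44.29) / 19.52) * sqrt(0.49 * 0.51)
rpb = 0.4658

0.4658


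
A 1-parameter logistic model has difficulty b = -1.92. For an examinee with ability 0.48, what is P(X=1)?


theta - b = 0.48 - -1.92 = 2.4
exp(-(theta - b)) = exp(-2.4) = 0.0907
P = 1 / (1 + 0.0907)
P = 0.9168

0.9168


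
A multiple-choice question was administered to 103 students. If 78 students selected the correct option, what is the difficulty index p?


Item difficulty p = number correct / total examinees
p = 78 / 103
p = 0.7573

0.7573


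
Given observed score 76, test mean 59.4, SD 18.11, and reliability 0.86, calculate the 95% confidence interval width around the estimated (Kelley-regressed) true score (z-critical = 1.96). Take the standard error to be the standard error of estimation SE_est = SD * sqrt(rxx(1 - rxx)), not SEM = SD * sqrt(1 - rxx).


True score estimate = 0.86*76 + 0.14*59.4 = 73.676
SE_est = SD * sqrt(rxx * (1 - rxx)) = 18.11 * sqrt(0.86 * 0.14) = 18.11 * sqrt(0.1204) = 6.283935
CI = T_est +/- z * SE_est, so width = 2 * z * SE_est = 2 * 1.96 * 6.283935
Width = 24.633

24.633


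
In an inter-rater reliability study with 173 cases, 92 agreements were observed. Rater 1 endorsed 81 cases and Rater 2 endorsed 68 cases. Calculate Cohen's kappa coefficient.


P_o = 92/173 = 0.531792
P_e = (81*68 + 92*105) / 29929 = 0.506799
kappa = (P_o - P_e) / (1 - P_e)
kappa = (0.531792 - 0.506799) / (1 - 0.506799)
kappa = 0.0507

0.0507


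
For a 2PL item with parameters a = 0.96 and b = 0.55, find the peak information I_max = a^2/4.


For 2PL, max info at theta = b = 0.55
I_max = a^2 / 4 = 0.96^2 / 4
= 0.9216 / 4
I_max = 0.2304

0.2304


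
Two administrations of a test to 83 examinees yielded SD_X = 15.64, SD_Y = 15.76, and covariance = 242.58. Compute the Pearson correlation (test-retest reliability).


r = cov(X,Y) / (SD_X * SD_Y)
r = 242.58 / (15.64 * 15.76)
r = 242.58 / 246.4864
r = 0.9842

0.9842


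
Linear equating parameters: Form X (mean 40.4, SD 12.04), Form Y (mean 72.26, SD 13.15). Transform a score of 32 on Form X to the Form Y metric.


slope = SD_Y / SD_X = 13.15 / 12.04 ~ 1.0922
intercept = mean_Y - slope * mean_X = 72.26 - (13.15 / 12.04) * 40.4 ~ 28.1354
Y = slope * X + intercept. To avoid rounding drift from the rounded slope/intercept, evaluate the equivalent form Y = mean_Y + SD_Y * (X - mean_X) / SD_X at full precision:
Y = 72.26 + 13.15 * (32 - 40.4) / 12.04
Y = 72.26 - 13.15 * 8.4 / 12.04
Y = 72.26 - 110.46 / 12.04
Y = 72.26 - 9.1744
Y = 63.0856

63.0856


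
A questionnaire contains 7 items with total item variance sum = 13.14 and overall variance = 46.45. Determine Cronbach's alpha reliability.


alpha = (k/(k-1)) * (1 - sum(si^2)/s_total^2)
= (7/6) * (1 - 13.14/46.45)
alpha = 0.8366

0.8366


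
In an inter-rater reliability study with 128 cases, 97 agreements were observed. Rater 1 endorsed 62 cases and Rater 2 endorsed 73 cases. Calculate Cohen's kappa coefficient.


P_o = 97/128 = 0.757812
P_e = (62*73 + 66*55) / 16384 = 0.497803
kappa = (P_o - P_e) / (1 - P_e)
kappa = (0.757812 - 0.497803) / (1 - 0.497803)
kappa = 0.5177

0.5177


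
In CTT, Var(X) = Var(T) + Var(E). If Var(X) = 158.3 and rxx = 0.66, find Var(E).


var_true = rxx * var_obs = 0.66 * 158.3 = 104.478
var_error = var_obs - var_true
var_error = 158.3 - 104.478
var_error = 53.822

53.822


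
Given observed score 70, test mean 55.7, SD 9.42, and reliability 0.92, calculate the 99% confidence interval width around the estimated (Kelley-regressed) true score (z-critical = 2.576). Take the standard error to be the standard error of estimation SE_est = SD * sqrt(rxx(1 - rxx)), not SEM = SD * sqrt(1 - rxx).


True score estimate = 0.92*70 + 0.08*55.7 = 68.856
SE_est = SD * sqrt(rxx * (1 - rxx)) = 9.42 * sqrt(0.92 * 0.08) = 9.42 * sqrt(0.0736) = 2.555582
CI = T_est +/- z * SE_est, so width = 2 * z * SE_est = 2 * 2.576 * 2.555582
Width = 13.1664

13.1664


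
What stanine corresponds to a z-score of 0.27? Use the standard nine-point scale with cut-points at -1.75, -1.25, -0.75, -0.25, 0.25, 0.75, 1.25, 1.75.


Stanine boundaries: [-1.75, -1.25, -0.75, -0.25, 0.25, 0.75, 1.25, 1.75]
z = 0.27
Check each boundary:
  z >= -1.75 -> could be stanine 2
  z >= -1.25 -> could be stanine 3
  z >= -0.75 -> could be stanine 4
  z >= -0.25 -> could be stanine 5
  z >= 0.25 -> could be stanine 6
  z < 0.75
  z < 1.25
  z < 1.75
Highest qualifying boundary gives stanine = 6

6


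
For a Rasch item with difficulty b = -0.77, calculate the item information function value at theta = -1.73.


P = 1/(1+exp(-(-1.73--0.77))) = 0.2769
I = P*(1-P) = 0.2769 * 0.7231
I = 0.2002

0.2002


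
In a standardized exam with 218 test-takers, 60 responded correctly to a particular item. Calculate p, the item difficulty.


Item difficulty p = number correct / total examinees
p = 60 / 218
p = 0.2752

0.2752


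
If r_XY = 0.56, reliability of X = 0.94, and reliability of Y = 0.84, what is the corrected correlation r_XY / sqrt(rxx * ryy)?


r_corrected = rxy / sqrt(rxx * ryy)
= 0.56 / sqrt(0.94 * 0.84)
= 0.56 / sqrt(0.7896)
= 0.56 / 0.888594
r_corrected = 0.6302

0.6302


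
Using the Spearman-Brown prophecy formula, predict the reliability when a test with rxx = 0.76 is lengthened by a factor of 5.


r_new = (n * rxx) / (1 + (n-1) * rxx)
r_new = (5 * 0.76) / (1 + 4 * 0.76)
r_new = 3.8 / 4.04
r_new = 0.9406

0.9406


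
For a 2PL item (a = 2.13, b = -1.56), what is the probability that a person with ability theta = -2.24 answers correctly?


a*(theta - b) = 2.13 * (-2.24 - -1.56) = -1.4484
exp(--1.4484) = 4.2563
P = 1 / (1 + 4.2563)
P = 0.1902

0.1902


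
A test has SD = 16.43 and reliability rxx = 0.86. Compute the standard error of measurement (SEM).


SEM = SD * sqrt(1 - rxx)
SEM = 16.43 * sqrt(1 - 0.86)
SEM = 16.43 * sqrt(0.14) = 16.43 * 0.374166
SEM = 6.1475

6.1475


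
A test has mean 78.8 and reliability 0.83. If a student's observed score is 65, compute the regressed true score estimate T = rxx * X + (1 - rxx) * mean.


T_est = rxx * X + (1 - rxx) * mean
T_est = 0.83 * 65 + 0.17 * 78.8
T_est = 53.95 + 13.396
T_est = 67.346

67.346


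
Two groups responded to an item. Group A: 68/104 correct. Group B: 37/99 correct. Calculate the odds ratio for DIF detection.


Odds_A = 68/36 = 1.8889
Odds_B = 37/62 = 0.5968
OR = Odds_A / Odds_B = 1.8889 / 0.5968
Exactly, OR = (68 * 62) / (36 * 37) = 4216 / 1332
OR = 3.1652

3.1652


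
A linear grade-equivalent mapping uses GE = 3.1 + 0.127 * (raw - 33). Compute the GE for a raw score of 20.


raw - median = 20 - 33 = -13
slope * diff = 0.127 * -13 = -1.651
GE = 3.1 + -1.651
GE = 1.449

1.449


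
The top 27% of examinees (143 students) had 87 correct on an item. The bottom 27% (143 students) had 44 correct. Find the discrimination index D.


p_upper = 87/143 = 0.6084
p_lower = 44/143 = 0.3077
D = 0.6084 - 0.3077 = 0.3007

0.3007


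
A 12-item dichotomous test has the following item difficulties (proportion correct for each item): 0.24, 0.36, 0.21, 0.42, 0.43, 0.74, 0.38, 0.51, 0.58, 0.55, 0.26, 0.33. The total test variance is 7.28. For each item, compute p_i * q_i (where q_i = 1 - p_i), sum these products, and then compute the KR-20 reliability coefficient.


For each item, compute p_i * q_i:
  Item 1: 0.24 * 0.76 = 0.1824
  Item 2: 0.36 * 0.64 = 0.2304
  Item 3: 0.21 * 0.79 = 0.1659
  Item 4: 0.42 * 0.58 = 0.2436
  Item 5: 0.43 * 0.57 = 0.2451
  Item 6: 0.74 * 0.26 = 0.1924
  Item 7: 0.38 * 0.62 = 0.2356
  Item 8: 0.51 * 0.49 = 0.2499
  Item 9: 0.58 * 0.42 = 0.2436
  Item 10: 0.55 * 0.45 = 0.2475
  Item 11: 0.26 * 0.74 = 0.1924
  Item 12: 0.33 * 0.67 = 0.2211
Sum(p_i * q_i) = 0.1824 + 0.2304 + 0.1659 + 0.2436 + 0.2451 + 0.1924 + 0.2356 + 0.2499 + 0.2436 + 0.2475 + 0.1924 + 0.2211 = 2.6499
KR-20 = (k/(k-1)) * (1 - Sum(p_i*q_i) / Var_total)
= (12/11) * (1 - 2.6499/7.28)
= 1.0909 * 0.636
KR-20 = 0.6938

0.6938


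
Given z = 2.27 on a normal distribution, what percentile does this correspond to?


CDF(z) = 0.5 * (1 + erf(z/sqrt(2)))
erf(1.6051) = 0.9768
CDF = 0.9884
Percentile rank = 0.9884 * 100 = 98.84

98.84


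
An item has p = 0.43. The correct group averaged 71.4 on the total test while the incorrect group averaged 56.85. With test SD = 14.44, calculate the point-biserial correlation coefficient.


q = 1 - p = 0.57
rpb = ((M1 - M0) / SD) * sqrt(p * q)
rpb = ((71.4 - 56.85) / 14.44) * sqrt(0.43 * 0.57)
rpb = 0.4988

0.4988


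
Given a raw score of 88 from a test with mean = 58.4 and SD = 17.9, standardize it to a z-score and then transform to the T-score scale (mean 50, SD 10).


z = (X - mean) / SD = (88 - 58.4) / 17.9
z = 29.6 / 17.9
z = 1.6536
T-score = T = 50 + 10z
Carry z at full precision (z = 29.6 / 17.9) into the conversion:
T-score = 50 + 10 * (29.6 / 17.9) = 50 + 296 / 17.9
T-score = 50 + 16.5363
T-score = 66.5363

66.5363


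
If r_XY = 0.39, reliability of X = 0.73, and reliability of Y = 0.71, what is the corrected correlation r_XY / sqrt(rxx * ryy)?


r_corrected = rxy / sqrt(rxx * ryy)
= 0.39 / sqrt(0.73 * 0.71)
= 0.39 / sqrt(0.5183)
= 0.39 / 0.719931
r_corrected = 0.5417

0.5417


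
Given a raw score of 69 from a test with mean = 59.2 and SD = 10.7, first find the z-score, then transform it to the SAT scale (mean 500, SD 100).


z = (X - mean) / SD = (69 - 59.2) / 10.7
z = 9.8 / 10.7
z = 0.9159
SAT-scale = SAT = 500 + 100z
Carry z at full precision (z = 9.8 / 10.7) into the conversion:
SAT-scale = 500 + 100 * (9.8 / 10.7) = 500 + 980 / 10.7
SAT-scale = 500 + 91.5888
SAT-scale = 591.5888

591.5888


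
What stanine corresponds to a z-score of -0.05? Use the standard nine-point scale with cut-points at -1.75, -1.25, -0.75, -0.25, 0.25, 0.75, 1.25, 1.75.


Stanine boundaries: [-1.75, -1.25, -0.75, -0.25, 0.25, 0.75, 1.25, 1.75]
z = -0.05
Check each boundary:
  z >= -1.75 -> could be stanine 2
  z >= -1.25 -> could be stanine 3
  z >= -0.75 -> could be stanine 4
  z >= -0.25 -> could be stanine 5
  z < 0.25
  z < 0.75
  z < 1.25
  z < 1.75
Highest qualifying boundary gives stanine = 5

5


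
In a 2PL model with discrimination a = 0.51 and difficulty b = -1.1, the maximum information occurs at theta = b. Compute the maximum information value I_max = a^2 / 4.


For 2PL, max info at theta = b = -1.1
I_max = a^2 / 4 = 0.51^2 / 4
= 0.2601 / 4
I_max = 0.065

0.065


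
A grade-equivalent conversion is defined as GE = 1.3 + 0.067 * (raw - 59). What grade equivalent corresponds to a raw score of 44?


raw - median = 44 - 59 = -15
slope * diff = 0.067 * -15 = -1.005
GE = 1.3 + -1.005
GE = 0.295

0.295


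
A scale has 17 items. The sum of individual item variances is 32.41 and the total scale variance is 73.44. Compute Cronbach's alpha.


alpha = (k/(k-1)) * (1 - sum(si^2)/s_total^2)
= (17/16) * (1 - 32.41/73.44)
alpha = 0.5936

0.5936


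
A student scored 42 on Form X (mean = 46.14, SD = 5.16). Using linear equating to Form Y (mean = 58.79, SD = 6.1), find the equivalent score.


slope = SD_Y / SD_X = 6.1 / 5.16 ~ 1.1822
intercept = mean_Y - slope * mean_X = 58.79 - (6.1 / 5.16) * 46.14 ~ 4.2447
Y = slope * X + intercept. To avoid rounding drift from the rounded slope/intercept, evaluate the equivalent form Y = mean_Y + SD_Y * (X - mean_X) / SD_X at full precision:
Y = 58.79 + 6.1 * (42 - 46.14) / 5.16
Y = 58.79 - 6.1 * 4.14 / 5.16
Y = 58.79 - 25.254 / 5.16
Y = 58.79 - 4.8942
Y = 53.8958

53.8958


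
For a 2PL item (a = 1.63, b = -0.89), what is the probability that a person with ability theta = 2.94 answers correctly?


a*(theta - b) = 1.63 * (2.94 - -0.89) = 6.2429
exp(-6.2429) = 0.0019
P = 1 / (1 + 0.0019)
P = 0.9981

0.9981


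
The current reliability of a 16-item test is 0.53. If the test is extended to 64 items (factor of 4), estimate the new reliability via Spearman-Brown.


r_new = (n * rxx) / (1 + (n-1) * rxx)
r_new = (4 * 0.53) / (1 + 3 * 0.53)
r_new = 2.12 / 2.59
r_new = 0.8185

0.8185


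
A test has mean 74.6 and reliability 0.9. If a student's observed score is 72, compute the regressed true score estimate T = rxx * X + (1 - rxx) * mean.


T_est = rxx * X + (1 - rxx) * mean
T_est = 0.9 * 72 + 0.1 * 74.6
T_est = 64.8 + 7.46
T_est = 72.26

72.26


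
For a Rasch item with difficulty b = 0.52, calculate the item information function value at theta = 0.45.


P = 1/(1+exp(-(0.45-0.52))) = 0.4825
I = P*(1-P) = 0.4825 * 0.5175
I = 0.2497

0.2497


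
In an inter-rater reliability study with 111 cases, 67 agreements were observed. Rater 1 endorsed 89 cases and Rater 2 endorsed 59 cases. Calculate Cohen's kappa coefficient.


P_o = 67/111 = 0.603604
P_e = (89*59 + 22*52) / 12321 = 0.519033
kappa = (P_o - P_e) / (1 - P_e)
kappa = (0.603604 - 0.519033) / (1 - 0.519033)
kappa = 0.1758

0.1758


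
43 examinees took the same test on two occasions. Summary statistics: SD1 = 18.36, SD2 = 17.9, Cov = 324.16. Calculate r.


r = cov(X,Y) / (SD_X * SD_Y)
r = 324.16 / (18.36 * 17.9)
r = 324.16 / 328.644
r = 0.9864

0.9864


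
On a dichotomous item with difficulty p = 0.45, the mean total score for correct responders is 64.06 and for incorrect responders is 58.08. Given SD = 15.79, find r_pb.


q = 1 - p = 0.55
rpb = ((M1 - M0) / SD) * sqrt(p * q)
rpb = ((64.06 - 58.08) / 15.79) * sqrt(0.45 * 0.55)
rpb = 0.1884

0.1884


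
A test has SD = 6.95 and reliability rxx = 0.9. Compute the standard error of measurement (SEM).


SEM = SD * sqrt(1 - rxx)
SEM = 6.95 * sqrt(1 - 0.9)
SEM = 6.95 * sqrt(0.1) = 6.95 * 0.316228
SEM = 2.1978

2.1978


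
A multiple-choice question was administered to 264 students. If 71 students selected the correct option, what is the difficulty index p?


Item difficulty p = number correct / total examinees
p = 71 / 264
p = 0.2689

0.2689


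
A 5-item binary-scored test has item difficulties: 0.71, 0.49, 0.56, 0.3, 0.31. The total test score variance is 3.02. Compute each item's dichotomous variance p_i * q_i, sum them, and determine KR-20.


For each item, compute p_i * q_i:
  Item 1: 0.71 * 0.29 = 0.2059
  Item 2: 0.49 * 0.51 = 0.2499
  Item 3: 0.56 * 0.44 = 0.2464
  Item 4: 0.3 * 0.7 = 0.21
  Item 5: 0.31 * 0.69 = 0.2139
Sum(p_i * q_i) = 0.2059 + 0.2499 + 0.2464 + 0.21 + 0.2139 = 1.1261
KR-20 = (k/(k-1)) * (1 - Sum(p_i*q_i) / Var_total)
= (5/4) * (1 - 1.1261/3.02)
= 1.25 * 0.6271
KR-20 = 0.7839

0.7839


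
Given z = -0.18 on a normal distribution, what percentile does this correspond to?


CDF(z) = 0.5 * (1 + erf(z/sqrt(2)))
erf(-0.1273) = -0.1428
CDF = 0.4286
Percentile rank = 0.4286 * 100 = 42.86

42.86


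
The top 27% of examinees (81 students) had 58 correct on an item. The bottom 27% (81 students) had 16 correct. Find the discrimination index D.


p_upper = 58/81 = 0.716
p_lower = 16/81 = 0.1975
D = 0.716 - 0.1975 = 0.5185

0.5185


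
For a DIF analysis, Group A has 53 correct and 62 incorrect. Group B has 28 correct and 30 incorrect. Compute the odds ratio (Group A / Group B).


Odds_A = 53/62 = 0.8548
Odds_B = 28/30 = 0.9333
OR = Odds_A / Odds_B = 0.8548 / 0.9333
Exactly, OR = (53 * 30) / (62 * 28) = 1590 / 1736
OR = 0.9159

0.9159


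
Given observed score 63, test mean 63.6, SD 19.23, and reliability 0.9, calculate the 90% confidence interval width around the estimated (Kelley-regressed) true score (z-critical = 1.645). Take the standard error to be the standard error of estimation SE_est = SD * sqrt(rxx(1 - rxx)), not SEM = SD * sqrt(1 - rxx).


True score estimate = 0.9*63 + 0.1*63.6 = 63.06
SE_est = SD * sqrt(rxx * (1 - rxx)) = 19.23 * sqrt(0.9 * 0.1) = 19.23 * sqrt(0.09) = 5.769
CI = T_est +/- z * SE_est, so width = 2 * z * SE_est = 2 * 1.645 * 5.769
Width = 18.98

18.98


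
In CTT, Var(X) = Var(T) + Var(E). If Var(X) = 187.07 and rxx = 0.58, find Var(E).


var_true = rxx * var_obs = 0.58 * 187.07 = 108.5006
var_error = var_obs - var_true
var_error = 187.07 - 108.5006
var_error = 78.5694

78.5694


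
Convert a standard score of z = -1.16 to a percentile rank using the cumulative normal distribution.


CDF(z) = 0.5 * (1 + erf(z/sqrt(2)))
erf(-0.8202) = -0.754
CDF = 0.123
Percentile rank = 0.123 * 100 = 12.3

12.3


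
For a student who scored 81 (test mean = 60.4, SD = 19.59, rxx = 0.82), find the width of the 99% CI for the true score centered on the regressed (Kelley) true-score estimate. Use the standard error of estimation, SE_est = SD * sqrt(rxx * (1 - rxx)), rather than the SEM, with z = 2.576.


True score estimate = 0.82*81 + 0.18*60.4 = 77.292
SE_est = SD * sqrt(rxx * (1 - rxx)) = 19.59 * sqrt(0.82 * 0.18) = 19.59 * sqrt(0.1476) = 7.526232
CI = T_est +/- z * SE_est, so width = 2 * z * SE_est = 2 * 2.576 * 7.526232
Width = 38.7751

38.7751


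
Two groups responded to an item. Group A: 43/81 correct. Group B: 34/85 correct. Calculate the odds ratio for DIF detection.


Odds_A = 43/38 = 1.1316
Odds_B = 34/51 = 0.6667
OR = Odds_A / Odds_B = 1.1316 / 0.6667
Exactly, OR = (43 * 51) / (38 * 34) = 2193 / 1292
OR = 1.6974

1.6974


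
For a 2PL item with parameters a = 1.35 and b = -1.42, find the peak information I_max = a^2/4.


For 2PL, max info at theta = b = -1.42
I_max = a^2 / 4 = 1.35^2 / 4
= 1.8225 / 4
I_max = 0.4556

0.4556


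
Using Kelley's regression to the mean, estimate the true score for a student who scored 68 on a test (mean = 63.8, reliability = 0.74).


T_est = rxx * X + (1 - rxx) * mean
T_est = 0.74 * 68 + 0.26 * 63.8
T_est = 50.32 + 16.588
T_est = 66.908

66.908


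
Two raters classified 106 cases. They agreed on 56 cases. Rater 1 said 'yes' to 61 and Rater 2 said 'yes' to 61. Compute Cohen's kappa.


P_o = 56/106 = 0.528302
P_e = (61*61 + 45*45) / 11236 = 0.511392
kappa = (P_o - P_e) / (1 - P_e)
kappa = (0.528302 - 0.511392) / (1 - 0.511392)
kappa = 0.0346

0.0346


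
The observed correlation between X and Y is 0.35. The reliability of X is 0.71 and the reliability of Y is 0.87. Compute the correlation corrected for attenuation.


r_corrected = rxy / sqrt(rxx * ryy)
= 0.35 / sqrt(0.71 * 0.87)
= 0.35 / sqrt(0.6177)
= 0.35 / 0.785939
r_corrected = 0.4453

0.4453


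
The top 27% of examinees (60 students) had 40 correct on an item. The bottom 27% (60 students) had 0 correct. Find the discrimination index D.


p_upper = 40/60 = 0.6667
p_lower = 0/60 = 0.0
D = 0.6667 - 0.0 = 0.6667

0.6667


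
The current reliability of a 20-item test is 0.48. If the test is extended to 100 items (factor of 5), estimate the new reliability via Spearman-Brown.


r_new = (n * rxx) / (1 + (n-1) * rxx)
r_new = (5 * 0.48) / (1 + 4 * 0.48)
r_new = 2.4 / 2.92
r_new = 0.8219

0.8219


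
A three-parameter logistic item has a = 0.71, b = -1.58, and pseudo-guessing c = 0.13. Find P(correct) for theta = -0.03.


logit = 0.71*(-0.03 - -1.58) = 1.1005
P* = 1/(1 + exp(-1.1005)) = 0.7504
P = 0.13 + (1 - 0.13) * 0.7504
P = 0.7828

0.7828
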